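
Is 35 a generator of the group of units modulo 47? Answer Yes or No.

φ(47) = 47 − 1 = 46 = 2 · 23.
An element g generates (Z/47Z)^× iff g^(46/q) ≢ 1 (mod 47) for each prime q ∈ {2, 23}.
35^23 ≡ 46 (mod 47)  [q = 2: ≢ 1 ✓]
35^2 ≡ 3 (mod 47)  [q = 23: ≢ 1 ✓]
All checks pass, so 35 has order 46 and is a primitive root modulo 47.

Yes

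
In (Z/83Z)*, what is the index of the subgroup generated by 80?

1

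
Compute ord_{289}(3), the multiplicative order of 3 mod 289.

The order of 3 must divide φ(289) = φ(17^2) = 17·(17−1) = 272 = 2^4 · 17.
Divisors of 272: 1, 2, 4, 8, 16, 17, 34, 68, 136, 272.
Test each divisor d:
3^1 ≡ 3 (mod 289)
3^2 ≡ 9 (mod 289)
3^4 ≡ 81 (mod 289)
3^8 ≡ 203 (mod 289)
3^16 ≡ 171 (mod 289)
3^17 ≡ 224 (mod 289)
3^34 ≡ 179 (mod 289)
3^68 ≡ 251 (mod 289)
3^136 ≡ 288 (mod 289)
3^272 ≡ 1 (mod 289) ✓
So ord_289(3) = 272.

272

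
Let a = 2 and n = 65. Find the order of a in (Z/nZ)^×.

12

Since 2 ∈ (Z/65Z)^×, its order divides φ(65) = φ(5·13) = (5−1)·(13−1) = 4·12 = 48 = 2^4 · 3.
Divisors of 48: 1, 2, 3, 4, 6, 8, 12, 16, 24, 48.
Test each divisor d:
2^1 ≡ 2 (mod 65)
2^2 ≡ 4 (mod 65)
2^3 ≡ 8 (mod 65)
2^4 ≡ 16 (mod 65)
2^6 ≡ 64 (mod 65)
2^8 ≡ 61 (mod 65)
2^12 ≡ 1 (mod 65) ✓
Hence ord(2) = 12.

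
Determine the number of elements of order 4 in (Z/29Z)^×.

φ(29) = 29 − 1 = 28 = 2^2 · 7.
Since (Z/29Z)^× is cyclic of order 28, the number of elements of order d is φ(d) when d | 28 and 0 otherwise.
4 = 2^2 divides 28, and φ(4) = 2.

2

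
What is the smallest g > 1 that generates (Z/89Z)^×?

3

φ(89) = 89 − 1 = 88 = 2^3 · 11.
Test candidates g = 2, 3, … against the prime factors q ∈ {2, 11} of φ(89): g is a generator iff g^(88/q) ≢ 1 for every such q.
g = 2: 2^44 ≡ 1 — hits 1, so not a primitive root.
g = 3: 3^44 ≡ 88; 3^8 ≡ 64 — none is 1, so 3 is a primitive root.
The smallest primitive root modulo 89 is 3.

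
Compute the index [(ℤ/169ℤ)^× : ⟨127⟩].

2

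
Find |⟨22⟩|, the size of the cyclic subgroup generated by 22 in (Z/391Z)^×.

16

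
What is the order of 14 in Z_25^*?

10

By Lagrange's theorem, ord_25(14) divides φ(25) = φ(5^2) = 5·(5−1) = 20 = 2^2 · 5.
Divisors of 20: 1, 2, 4, 5, 10, 20.
Test each divisor d:
14^1 ≡ 14 (mod 25)
14^2 ≡ 21 (mod 25)
14^4 ≡ 16 (mod 25)
14^5 ≡ 24 (mod 25)
14^10 ≡ 1 (mod 25) ✓
The smallest such exponent is 10, so the order of 14 is 10.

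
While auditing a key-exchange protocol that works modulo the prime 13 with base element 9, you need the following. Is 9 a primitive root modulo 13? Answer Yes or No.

No

φ(13) = 13 − 1 = 12 = 2^2 · 3.
An element g generates (Z/13Z)^× iff g^(12/q) ≢ 1 (mod 13) for each prime q ∈ {2, 3}.
9^6 ≡ 1 (mod 13)  [q = 2: ≡ 1 ✗]
9^4 ≡ 9 (mod 13)  [q = 3: ≢ 1 ✓]
9^6 ≡ 1 shows ord(9) | 6, strictly less than φ(13); not a primitive root.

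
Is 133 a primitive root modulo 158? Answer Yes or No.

φ(158) = φ(2)·φ(79) = 1·78 = 78 = 2 · 3 · 13.
An element g generates (Z/158Z)^× iff g^(78/q) ≢ 1 (mod 158) for each prime q ∈ {2, 3, 13}.
133^39 ≡ 157 (mod 158)  [q = 2: ≢ 1 ✓]
133^26 ≡ 23 (mod 158)  [q = 3: ≢ 1 ✓]
133^6 ≡ 131 (mod 158)  [q = 13: ≢ 1 ✓]
All checks pass, so 133 has order 78 and is a primitive root modulo 158.

Yes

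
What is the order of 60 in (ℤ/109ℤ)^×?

By Lagrange's theorem, ord_109(60) divides φ(109) = 109 − 1 = 108 = 2^2 · 3^3.
Divisors of 108: 1, 2, 3, 4, 6, 9, 12, 18, 27, 36, 54, 108.
Evaluate successive powers at the divisors of 108:
60^1 ≡ 60
60^2 ≡ 3
60^3 ≡ 71
60^4 ≡ 9
60^6 ≡ 27
60^9 ≡ 64
60^12 ≡ 75
60^18 ≡ 63
60^27 ≡ 108
60^36 ≡ 45
60^54 ≡ 1
Hence ord(60) = 54.

54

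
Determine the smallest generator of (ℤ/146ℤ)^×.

5

φ(146) = φ(2)·φ(73) = 1·72 = 72 = 2^3 · 3^2.
Test candidates g = 2, 3, … against the prime factors q ∈ {2, 3} of φ(146): g is a generator iff g^(72/q) ≢ 1 for every such q.
g = 2: gcd(2, 146) = 2 > 1, not a unit — skip.
g = 3: 3^36 ≡ 1 — hits 1, so not a primitive root.
g = 4: gcd(4, 146) = 2 > 1, not a unit — skip.
g = 5: 5^36 ≡ 145; 5^24 ≡ 81 — none is 1, so 5 is a primitive root.
The smallest primitive root modulo 146 is 5.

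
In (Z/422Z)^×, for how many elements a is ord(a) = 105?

φ(422) = φ(2)·φ(211) = 1·210 = 210 = 2 · 3 · 5 · 7.
Since (Z/422Z)^× is cyclic of order 210, the number of elements of order d is φ(d) when d | 210 and 0 otherwise.
105 = 3 · 5 · 7 divides 210, and φ(105) = 48.

48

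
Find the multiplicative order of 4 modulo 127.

By Lagrange's theorem, ord_127(4) divides φ(127) = 127 − 1 = 126 = 2 · 3^2 · 7.
Divisors of 126: 1, 2, 3, 6, 7, 9, 14, 18, 21, 42, 63, 126.
Compute 4^d (mod 127) for the divisors d until we hit 1:
4^1 ≡ 4
4^2 ≡ 16
4^3 ≡ 64
4^6 ≡ 32
4^7 ≡ 1
Therefore the multiplicative order of 4 modulo 127 is 7.

7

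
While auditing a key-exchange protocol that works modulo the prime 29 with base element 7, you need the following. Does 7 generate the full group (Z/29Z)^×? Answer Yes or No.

φ(29) = 29 − 1 = 28 = 2^2 · 7.
It suffices to check that the order of 7 is not a proper divisor of 28: compute 7^(28/q) for q ∈ {2, 7}.
7^14 ≡ 1 (mod 29)  [q = 2: ≡ 1 ✗]
7^4 ≡ 23 (mod 29)  [q = 7: ≢ 1 ✓]
The check at q = 2 fails, so 7 generates a proper subgroup.

No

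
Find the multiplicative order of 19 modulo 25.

10

By Lagrange's theorem, ord_25(19) divides φ(25) = φ(5^2) = 5·(5−1) = 20 = 2^2 · 5.
Divisors of 20: 1, 2, 4, 5, 10, 20.
Compute 19^d (mod 25) for the divisors d until we hit 1:
19^1 ≡ 19
19^2 ≡ 11
19^4 ≡ 21
19^5 ≡ 24
19^10 ≡ 1
Hence ord(19) = 10.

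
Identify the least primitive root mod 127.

φ(127) = 127 − 1 = 126 = 2 · 3^2 · 7.
Test candidates g = 2, 3, … against the prime factors q ∈ {2, 3, 7} of φ(127): g is a generator iff g^(126/q) ≢ 1 for every such q.
g = 2: 2^63 ≡ 1 — hits 1, so not a primitive root.
g = 3: 3^63 ≡ 126; 3^42 ≡ 107; 3^18 ≡ 4 — none is 1, so 3 is a primitive root.
So 3 is the smallest generator of (Z/127Z)^×.

3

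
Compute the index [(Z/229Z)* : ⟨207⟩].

3

The order of 207 must divide φ(229) = 229 − 1 = 228 = 2^2 · 3 · 19.
Divisors of 228: 1, 2, 3, 4, 6, 12, 19, 38, 57, 76, 114, 228.
Check 207^d mod 229 for each divisor in increasing order:
207^1 ≡ 207 (mod 229)
207^2 ≡ 26 (mod 229)
207^3 ≡ 115 (mod 229)
207^4 ≡ 218 (mod 229)
207^6 ≡ 172 (mod 229)
207^12 ≡ 43 (mod 229)
207^19 ≡ 107 (mod 229)
207^38 ≡ 228 (mod 229)
207^57 ≡ 122 (mod 229)
207^76 ≡ 1 (mod 229) ✓
The order of 207 is 76, so the subgroup it generates has 76 elements.
[(Z/229Z)^× : ⟨207⟩] = 228/76 = 3.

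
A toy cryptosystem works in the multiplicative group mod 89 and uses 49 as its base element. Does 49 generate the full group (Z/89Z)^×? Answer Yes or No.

No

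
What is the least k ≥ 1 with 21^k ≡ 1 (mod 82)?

The order of 21 must divide φ(82) = φ(2)·φ(41) = 1·40 = 40 = 2^3 · 5.
Divisors of 40: 1, 2, 4, 5, 8, 10, 20, 40.
Check 21^d mod 82 for each divisor in increasing order:
21^1 ≡ 21
21^2 ≡ 31
21^4 ≡ 59
21^5 ≡ 9
21^8 ≡ 37
21^10 ≡ 81
21^20 ≡ 1
Hence ord(21) = 20.

20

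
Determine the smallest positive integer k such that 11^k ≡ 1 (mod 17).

16

By Lagrange's theorem, ord_17(11) divides φ(17) = 17 − 1 = 16 = 2^4.
Divisors of 16: 1, 2, 4, 8, 16.
Evaluate successive powers at the divisors of 16:
11^1 ≡ 11 (mod 17)
11^2 ≡ 2 (mod 17)
11^4 ≡ 4 (mod 17)
11^8 ≡ 16 (mod 17)
11^16 ≡ 1 (mod 17) ✓
So ord_17(11) = 16.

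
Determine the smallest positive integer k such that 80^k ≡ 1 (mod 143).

60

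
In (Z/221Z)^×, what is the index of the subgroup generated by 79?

12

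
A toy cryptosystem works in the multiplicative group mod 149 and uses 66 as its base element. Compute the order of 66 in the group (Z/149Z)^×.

148

By Lagrange's theorem, ord_149(66) divides φ(149) = 149 − 1 = 148 = 2^2 · 37.
Divisors of 148: 1, 2, 4, 37, 74, 148.
Compute 66^d (mod 149) for the divisors d until we hit 1:
66^1 ≡ 66 (mod 149)
66^2 ≡ 35 (mod 149)
66^4 ≡ 33 (mod 149)
66^37 ≡ 105 (mod 149)
66^74 ≡ 148 (mod 149)
66^148 ≡ 1 (mod 149) ✓
The smallest such exponent is 148, so the order of 66 is 148.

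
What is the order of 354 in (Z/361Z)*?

ord(354) | φ(361) = φ(19^2) = 19·(19−1) = 342 = 2 · 3^2 · 19.
Divisors of 342: 1, 2, 3, 6, 9, 18, 19, 38, 57, 114, 171, 342.
Test each divisor d:
354^1 ≡ 354 (mod 361)
354^2 ≡ 49 (mod 361)
354^3 ≡ 18 (mod 361)
354^6 ≡ 324 (mod 361)
354^9 ≡ 56 (mod 361)
354^18 ≡ 248 (mod 361)
354^19 ≡ 69 (mod 361)
354^38 ≡ 68 (mod 361)
354^57 ≡ 360 (mod 361)
354^114 ≡ 1 (mod 361) ✓
Hence ord(354) = 114.

114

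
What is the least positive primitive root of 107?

2

φ(107) = 107 − 1 = 106 = 2 · 53.
g is a primitive root iff g^(106/q) ≢ 1 (mod 107) for each prime q ∈ {2, 53}.
g = 2: 2^53 ≡ 106; 2^2 ≡ 4 — none is 1, so 2 is a primitive root.
Hence the least primitive root of 107 is 2.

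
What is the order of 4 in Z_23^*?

11

By Lagrange's theorem, ord_23(4) divides φ(23) = 23 − 1 = 22 = 2 · 11.
Divisors of 22: 1, 2, 11, 22.
Evaluate successive powers at the divisors of 22:
4^1 ≡ 4 (mod 23)
4^2 ≡ 16 (mod 23)
4^11 ≡ 1 (mod 23) ✓
The smallest such exponent is 11, so the order of 4 is 11.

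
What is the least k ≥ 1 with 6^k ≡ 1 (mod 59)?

58

Since 6 ∈ (Z/59Z)^×, its order divides φ(59) = 59 − 1 = 58 = 2 · 29.
Divisors of 58: 1, 2, 29, 58.
Check 6^d mod 59 for each divisor in increasing order:
6^1 ≡ 6
6^2 ≡ 36
6^29 ≡ 58
6^58 ≡ 1
Hence ord(6) = 58.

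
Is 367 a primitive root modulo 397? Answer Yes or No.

φ(397) = 397 − 1 = 396 = 2^2 · 3^2 · 11.
367 is a primitive root mod 397 iff 367^(φ(397)/q) ≢ 1 for every prime q | φ(397), i.e. q ∈ {2, 3, 11}.
367^198 ≡ 1 (mod 397)  [q = 2: ≡ 1 ✗]
367^132 ≡ 1 (mod 397)  [q = 3: ≡ 1 ✗]
367^36 ≡ 393 (mod 397)  [q = 11: ≢ 1 ✓]
367^198 ≡ 1 shows ord(367) | 198, strictly less than φ(397); not a primitive root.

No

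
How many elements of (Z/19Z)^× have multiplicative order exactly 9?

6

φ(19) = 19 − 1 = 18 = 2 · 3^2.
Since (Z/19Z)^× is cyclic of order 18, the number of elements of order d is φ(d) when d | 18 and 0 otherwise.
9 = 3^2 divides 18, and φ(9) = 6.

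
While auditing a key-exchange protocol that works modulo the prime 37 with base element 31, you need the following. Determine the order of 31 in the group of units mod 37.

By Lagrange's theorem, ord_37(31) divides φ(37) = 37 − 1 = 36 = 2^2 · 3^2.
Divisors of 36: 1, 2, 3, 4, 6, 9, 12, 18, 36.
Check 31^d mod 37 for each divisor in increasing order:
31^1 ≡ 31
31^2 ≡ 36
31^3 ≡ 6
31^4 ≡ 1
Hence ord(31) = 4.

4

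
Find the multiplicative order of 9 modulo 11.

5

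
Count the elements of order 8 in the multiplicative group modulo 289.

φ(289) = φ(17^2) = 17·(17−1) = 272 = 2^4 · 17.
(Z/289Z)^× is cyclic (|G| = 272); a cyclic group of order m has exactly φ(d) elements of each order d | m, and none otherwise.
8 = 2^3 divides 272, and φ(8) = 4.

4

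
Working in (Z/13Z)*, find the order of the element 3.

The order of 3 must divide φ(13) = 13 − 1 = 12 = 2^2 · 3.
Divisors of 12: 1, 2, 3, 4, 6, 12.
Test each divisor d:
3^1 ≡ 3
3^2 ≡ 9
3^3 ≡ 1
Therefore the multiplicative order of 3 modulo 13 is 3.

3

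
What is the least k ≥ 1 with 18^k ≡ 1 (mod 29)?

ord(18) | φ(29) = 29 − 1 = 28 = 2^2 · 7.
Divisors of 28: 1, 2, 4, 7, 14, 28.
Check 18^d mod 29 for each divisor in increasing order:
18^1 ≡ 18 (mod 29)
18^2 ≡ 5 (mod 29)
18^4 ≡ 25 (mod 29)
18^7 ≡ 17 (mod 29)
18^14 ≡ 28 (mod 29)
18^28 ≡ 1 (mod 29) ✓
Hence ord(18) = 28.

28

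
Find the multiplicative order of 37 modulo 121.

55

ord(37) | φ(121) = φ(11^2) = 11·(11−1) = 110 = 2 · 5 · 11.
Divisors of 110: 1, 2, 5, 10, 11, 22, 55, 110.
Evaluate successive powers at the divisors of 110:
37^1 ≡ 37
37^2 ≡ 38
37^5 ≡ 67
37^10 ≡ 12
37^11 ≡ 81
37^22 ≡ 27
37^55 ≡ 1
So ord_121(37) = 55.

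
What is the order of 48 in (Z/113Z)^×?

16

Since 48 ∈ (Z/113Z)^×, its order divides φ(113) = 113 − 1 = 112 = 2^4 · 7.
Divisors of 112: 1, 2, 4, 7, 8, 14, 16, 28, 56, 112.
Compute 48^d (mod 113) for the divisors d until we hit 1:
48^1 ≡ 48 (mod 113)
48^2 ≡ 44 (mod 113)
48^4 ≡ 15 (mod 113)
48^7 ≡ 40 (mod 113)
48^8 ≡ 112 (mod 113)
48^14 ≡ 18 (mod 113)
48^16 ≡ 1 (mod 113) ✓
The smallest such exponent is 16, so the order of 48 is 16.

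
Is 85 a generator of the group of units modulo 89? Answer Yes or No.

φ(89) = 89 − 1 = 88 = 2^3 · 11.
It suffices to check that the order of 85 is not a proper divisor of 88: compute 85^(88/q) for q ∈ {2, 11}.
85^44 ≡ 1 (mod 89)  [q = 2: ≡ 1 ✗]
85^8 ≡ 32 (mod 89)  [q = 11: ≢ 1 ✓]
Since 85^44 ≡ 1, the order of 85 divides 44 < 88, so 85 is not a primitive root.

No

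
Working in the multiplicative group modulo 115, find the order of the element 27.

44

By Lagrange's theorem, ord_115(27) divides φ(115) = φ(5·23) = (5−1)·(23−1) = 4·22 = 88 = 2^3 · 11.
Divisors of 88: 1, 2, 4, 8, 11, 22, 44, 88.
Test each divisor d:
27^1 ≡ 27
27^2 ≡ 39
27^4 ≡ 26
27^8 ≡ 101
27^11 ≡ 93
27^22 ≡ 24
27^44 ≡ 1
Therefore the multiplicative order of 27 modulo 115 is 44.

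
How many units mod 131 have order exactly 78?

φ(131) = 131 − 1 = 130 = 2 · 5 · 13.
In a cyclic group of order 130, there are φ(d) elements of order d for each divisor d of 130, and zero for non-divisors.
Since 78 ∤ 130, the count is 0.

0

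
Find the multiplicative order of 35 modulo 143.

By Lagrange's theorem, ord_143(35) divides φ(143) = φ(11·13) = (11−1)·(13−1) = 10·12 = 120 = 2^3 · 3 · 5.
Divisors of 120: 1, 2, 3, 4, 5, 6, 8, 10, 12, 15, 20, 24, 30, 40, 60, 120.
Compute 35^d (mod 143) for the divisors d until we hit 1:
35^1 ≡ 35 (mod 143)
35^2 ≡ 81 (mod 143)
35^3 ≡ 118 (mod 143)
35^4 ≡ 126 (mod 143)
35^5 ≡ 120 (mod 143)
35^6 ≡ 53 (mod 143)
35^8 ≡ 3 (mod 143)
35^10 ≡ 100 (mod 143)
35^12 ≡ 92 (mod 143)
35^15 ≡ 131 (mod 143)
35^20 ≡ 133 (mod 143)
35^24 ≡ 27 (mod 143)
35^30 ≡ 1 (mod 143) ✓
So ord_143(35) = 30.

30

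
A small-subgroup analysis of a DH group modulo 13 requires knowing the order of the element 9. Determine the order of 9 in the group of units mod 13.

3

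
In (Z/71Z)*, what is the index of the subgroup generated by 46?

Since 46 ∈ (Z/71Z)^×, its order divides φ(71) = 71 − 1 = 70 = 2 · 5 · 7.
Divisors of 70: 1, 2, 5, 7, 10, 14, 35, 70.
Compute 46^d (mod 71) for the divisors d until we hit 1:
46^1 ≡ 46 (mod 71)
46^2 ≡ 57 (mod 71)
46^5 ≡ 70 (mod 71)
46^7 ≡ 14 (mod 71)
46^10 ≡ 1 (mod 71) ✓
So ord_71(46) = 10, hence |⟨46⟩| = 10.
The index is φ(71) / ord(46) = 70 / 10 = 7.

7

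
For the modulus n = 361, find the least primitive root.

2

φ(361) = φ(19^2) = 19·(19−1) = 342 = 2 · 3^2 · 19.
Test candidates g = 2, 3, … against the prime factors q ∈ {2, 3, 19} of φ(361): g is a generator iff g^(342/q) ≢ 1 for every such q.
g = 2: 2^171 ≡ 360; 2^114 ≡ 292; 2^18 ≡ 58 — none is 1, so 2 is a primitive root.
The smallest primitive root modulo 361 is 2.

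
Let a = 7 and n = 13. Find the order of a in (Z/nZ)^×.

12

Since 7 ∈ (Z/13Z)^×, its order divides φ(13) = 13 − 1 = 12 = 2^2 · 3.
Divisors of 12: 1, 2, 3, 4, 6, 12.
Test each divisor d:
7^1 ≡ 7 (mod 13)
7^2 ≡ 10 (mod 13)
7^3 ≡ 5 (mod 13)
7^4 ≡ 9 (mod 13)
7^6 ≡ 12 (mod 13)
7^12 ≡ 1 (mod 13) ✓
Therefore the multiplicative order of 7 modulo 13 is 12.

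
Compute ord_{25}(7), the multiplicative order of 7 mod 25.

4

Since 7 ∈ (Z/25Z)^×, its order divides φ(25) = φ(5^2) = 5·(5−1) = 20 = 2^2 · 5.
Divisors of 20: 1, 2, 4, 5, 10, 20.
Test each divisor d:
7^1 ≡ 7 (mod 25)
7^2 ≡ 24 (mod 25)
7^4 ≡ 1 (mod 25) ✓
Therefore the multiplicative order of 7 modulo 25 is 4.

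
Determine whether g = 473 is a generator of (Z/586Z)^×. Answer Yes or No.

Yes

φ(586) = φ(2)·φ(293) = 1·292 = 292 = 2^2 · 73.
An element g generates (Z/586Z)^× iff g^(292/q) ≢ 1 (mod 586) for each prime q ∈ {2, 73}.
473^146 ≡ 585 (mod 586)  [q = 2: ≢ 1 ✓]
473^4 ≡ 479 (mod 586)  [q = 73: ≢ 1 ✓]
None equal 1, so ord_586(473) = 292: 473 is a primitive root.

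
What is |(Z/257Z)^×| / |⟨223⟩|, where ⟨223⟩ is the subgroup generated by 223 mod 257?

8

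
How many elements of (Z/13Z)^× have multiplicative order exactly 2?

1

φ(13) = 13 − 1 = 12 = 2^2 · 3.
(Z/13Z)^× is cyclic (|G| = 12); a cyclic group of order m has exactly φ(d) elements of each order d | m, and none otherwise.
2 | 12, and φ(2) = 2 − 1 = 1.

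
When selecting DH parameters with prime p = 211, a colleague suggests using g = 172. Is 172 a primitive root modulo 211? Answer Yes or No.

φ(211) = 211 − 1 = 210 = 2 · 3 · 5 · 7.
Test 172^(210/q) mod 211 for each prime factor q of 210:
172^105 ≡ 1 (mod 211)  [q = 2: ≡ 1 ✗]
172^70 ≡ 196 (mod 211)  [q = 3: ≢ 1 ✓]
172^42 ≡ 55 (mod 211)  [q = 5: ≢ 1 ✓]
172^30 ≡ 199 (mod 211)  [q = 7: ≢ 1 ✓]
172^105 ≡ 1 shows ord(172) | 105, strictly less than φ(211); not a primitive root.

No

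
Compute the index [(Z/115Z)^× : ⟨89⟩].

4

ord(89) | φ(115) = φ(5·23) = (5−1)·(23−1) = 4·22 = 88 = 2^3 · 11.
Divisors of 88: 1, 2, 4, 8, 11, 22, 44, 88.
Check 89^d mod 115 for each divisor in increasing order:
89^1 ≡ 89 (mod 115)
89^2 ≡ 101 (mod 115)
89^4 ≡ 81 (mod 115)
89^8 ≡ 6 (mod 115)
89^11 ≡ 114 (mod 115)
89^22 ≡ 1 (mod 115) ✓
Thus |⟨89⟩| = ord(89) = 22.
Index = |(Z/115Z)^×| / |⟨89⟩| = 88 / 22 = 4.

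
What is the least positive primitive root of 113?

φ(113) = 113 − 1 = 112 = 2^4 · 7.
Test candidates g = 2, 3, … against the prime factors q ∈ {2, 7} of φ(113): g is a generator iff g^(112/q) ≢ 1 for every such q.
g = 2: 2^56 ≡ 1 — hits 1, so not a primitive root.
g = 3: 3^56 ≡ 112; 3^16 ≡ 49 — none is 1, so 3 is a primitive root.
The smallest primitive root modulo 113 is 3.

3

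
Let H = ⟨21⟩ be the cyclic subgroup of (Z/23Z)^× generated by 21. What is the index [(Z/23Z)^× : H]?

ord(21) | φ(23) = 23 − 1 = 22 = 2 · 11.
Divisors of 22: 1, 2, 11, 22.
Evaluate successive powers at the divisors of 22:
21^1 ≡ 21 (mod 23)
21^2 ≡ 4 (mod 23)
21^11 ≡ 22 (mod 23)
21^22 ≡ 1 (mod 23) ✓
Thus |⟨21⟩| = ord(21) = 22.
[(Z/23Z)^× : ⟨21⟩] = 22/22 = 1.

1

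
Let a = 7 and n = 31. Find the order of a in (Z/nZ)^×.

By Lagrange's theorem, ord_31(7) divides φ(31) = 31 − 1 = 30 = 2 · 3 · 5.
Divisors of 30: 1, 2, 3, 5, 6, 10, 15, 30.
Test each divisor d:
7^1 ≡ 7 (mod 31)
7^2 ≡ 18 (mod 31)
7^3 ≡ 2 (mod 31)
7^5 ≡ 5 (mod 31)
7^6 ≡ 4 (mod 31)
7^10 ≡ 25 (mod 31)
7^15 ≡ 1 (mod 31) ✓
So ord_31(7) = 15.

15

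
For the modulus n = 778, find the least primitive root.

3

φ(778) = φ(2)·φ(389) = 1·388 = 388 = 2^2 · 97.
Test candidates g = 2, 3, … against the prime factors q ∈ {2, 97} of φ(778): g is a generator iff g^(388/q) ≢ 1 for every such q.
g = 2: gcd(2, 778) = 2 > 1, not a unit — skip.
g = 3: 3^194 ≡ 777; 3^4 ≡ 81 — none is 1, so 3 is a primitive root.
So 3 is the smallest generator of (Z/778Z)^×.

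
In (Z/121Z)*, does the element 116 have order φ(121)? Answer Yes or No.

φ(121) = φ(11^2) = 11·(11−1) = 110 = 2 · 5 · 11.
An element g generates (Z/121Z)^× iff g^(110/q) ≢ 1 (mod 121) for each prime q ∈ {2, 5, 11}.
116^55 ≡ 120 (mod 121)  [q = 2: ≢ 1 ✓]
116^22 ≡ 3 (mod 121)  [q = 5: ≢ 1 ✓]
116^10 ≡ 78 (mod 121)  [q = 11: ≢ 1 ✓]
Every test exponent gives a nontrivial residue, hence 116 generates the full group.

Yes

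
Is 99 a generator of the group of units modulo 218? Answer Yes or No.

Yes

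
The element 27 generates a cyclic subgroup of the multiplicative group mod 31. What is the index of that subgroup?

The order of 27 must divide φ(31) = 31 − 1 = 30 = 2 · 3 · 5.
Divisors of 30: 1, 2, 3, 5, 6, 10, 15, 30.
Check 27^d mod 31 for each divisor in increasing order:
27^1 ≡ 27 (mod 31)
27^2 ≡ 16 (mod 31)
27^3 ≡ 29 (mod 31)
27^5 ≡ 30 (mod 31)
27^6 ≡ 4 (mod 31)
27^10 ≡ 1 (mod 31) ✓
So ord_31(27) = 10, hence |⟨27⟩| = 10.
The index is φ(31) / ord(27) = 30 / 10 = 3.

3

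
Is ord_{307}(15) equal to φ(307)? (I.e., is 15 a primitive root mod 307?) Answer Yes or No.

No

φ(307) = 307 − 1 = 306 = 2 · 3^2 · 17.
An element g generates (Z/307Z)^× iff g^(306/q) ≢ 1 (mod 307) for each prime q ∈ {2, 3, 17}.
15^153 ≡ 1 (mod 307)  [q = 2: ≡ 1 ✗]
15^102 ≡ 289 (mod 307)  [q = 3: ≢ 1 ✓]
15^18 ≡ 64 (mod 307)  [q = 17: ≢ 1 ✓]
The check at q = 2 fails, so 15 generates a proper subgroup.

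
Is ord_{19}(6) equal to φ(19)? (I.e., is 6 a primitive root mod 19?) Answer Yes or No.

No

φ(19) = 19 − 1 = 18 = 2 · 3^2.
An element g generates (Z/19Z)^× iff g^(18/q) ≢ 1 (mod 19) for each prime q ∈ {2, 3}.
6^9 ≡ 1 (mod 19)  [q = 2: ≡ 1 ✗]
6^6 ≡ 11 (mod 19)  [q = 3: ≢ 1 ✓]
6^9 ≡ 1 shows ord(6) | 9, strictly less than φ(19); not a primitive root.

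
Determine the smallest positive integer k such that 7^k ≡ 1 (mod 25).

4

ord(7) | φ(25) = φ(5^2) = 5·(5−1) = 20 = 2^2 · 5.
Divisors of 20: 1, 2, 4, 5, 10, 20.
Test each divisor d:
7^1 ≡ 7
7^2 ≡ 24
7^4 ≡ 1
Hence ord(7) = 4.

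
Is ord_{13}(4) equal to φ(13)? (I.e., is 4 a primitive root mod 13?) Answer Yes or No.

No

φ(13) = 13 − 1 = 12 = 2^2 · 3.
It suffices to check that the order of 4 is not a proper divisor of 12: compute 4^(12/q) for q ∈ {2, 3}.
4^6 ≡ 1 (mod 13)  [q = 2: ≡ 1 ✗]
4^4 ≡ 9 (mod 13)  [q = 3: ≢ 1 ✓]
Since 4^6 ≡ 1, the order of 4 divides 6 < 12, so 4 is not a primitive root.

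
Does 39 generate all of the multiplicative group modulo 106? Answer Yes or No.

Yes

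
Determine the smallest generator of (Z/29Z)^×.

2

φ(29) = 29 − 1 = 28 = 2^2 · 7.
g is a primitive root iff g^(28/q) ≢ 1 (mod 29) for each prime q ∈ {2, 7}.
g = 2: 2^14 ≡ 28; 2^4 ≡ 16 — none is 1, so 2 is a primitive root.
Hence the least primitive root of 29 is 2.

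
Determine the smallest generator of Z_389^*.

2

φ(389) = 389 − 1 = 388 = 2^2 · 97.
g is a primitive root iff g^(388/q) ≢ 1 (mod 389) for each prime q ∈ {2, 97}.
g = 2: 2^194 ≡ 388; 2^4 ≡ 16 — none is 1, so 2 is a primitive root.
So 2 is the smallest generator of (Z/389Z)^×.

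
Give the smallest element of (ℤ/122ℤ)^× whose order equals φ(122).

φ(122) = φ(2)·φ(61) = 1·60 = 60 = 2^2 · 3 · 5.
Test candidates g = 2, 3, … against the prime factors q ∈ {2, 3, 5} of φ(122): g is a generator iff g^(60/q) ≢ 1 for every such q.
g = 2: gcd(2, 122) = 2 > 1, not a unit — skip.
g = 3: 3^30 ≡ 1 — hits 1, so not a primitive root.
g = 4: gcd(4, 122) = 2 > 1, not a unit — skip.
g = 5: 5^30 ≡ 1 — hits 1, so not a primitive root.
g = 6: gcd(6, 122) = 2 > 1, not a unit — skip.
g = 7: 7^30 ≡ 121; 7^20 ≡ 47; 7^12 ≡ 95 — none is 1, so 7 is a primitive root.
So 7 is the smallest generator of (Z/122Z)^×.

7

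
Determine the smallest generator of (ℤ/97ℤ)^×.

φ(97) = 97 − 1 = 96 = 2^5 · 3.
Test candidates g = 2, 3, … against the prime factors q ∈ {2, 3} of φ(97): g is a generator iff g^(96/q) ≢ 1 for every such q.
g = 2: 2^48 ≡ 1 — hits 1, so not a primitive root.
g = 3: 3^48 ≡ 1 — hits 1, so not a primitive root.
g = 4: 4^48 ≡ 1 — hits 1, so not a primitive root.
g = 5: 5^48 ≡ 96; 5^32 ≡ 35 — none is 1, so 5 is a primitive root.
Hence the least primitive root of 97 is 5.

5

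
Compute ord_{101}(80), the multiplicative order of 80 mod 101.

ord(80) | φ(101) = 101 − 1 = 100 = 2^2 · 5^2.
Divisors of 100: 1, 2, 4, 5, 10, 20, 25, 50, 100.
Test each divisor d:
80^1 ≡ 80
80^2 ≡ 37
80^4 ≡ 56
80^5 ≡ 36
80^10 ≡ 84
80^20 ≡ 87
80^25 ≡ 1
The smallest such exponent is 25, so the order of 80 is 25.

25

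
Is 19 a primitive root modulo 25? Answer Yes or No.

φ(25) = φ(5^2) = 5·(5−1) = 20 = 2^2 · 5.
19 is a primitive root mod 25 iff 19^(φ(25)/q) ≢ 1 for every prime q | φ(25), i.e. q ∈ {2, 5}.
19^10 ≡ 1 (mod 25)  [q = 2: ≡ 1 ✗]
19^4 ≡ 21 (mod 25)  [q = 5: ≢ 1 ✓]
19^10 ≡ 1 shows ord(19) | 10, strictly less than φ(25); not a primitive root.

No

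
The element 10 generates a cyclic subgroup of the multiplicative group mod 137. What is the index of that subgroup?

17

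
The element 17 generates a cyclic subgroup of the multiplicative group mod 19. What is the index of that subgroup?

The order of 17 must divide φ(19) = 19 − 1 = 18 = 2 · 3^2.
Divisors of 18: 1, 2, 3, 6, 9, 18.
Evaluate successive powers at the divisors of 18:
17^1 ≡ 17 (mod 19)
17^2 ≡ 4 (mod 19)
17^3 ≡ 11 (mod 19)
17^6 ≡ 7 (mod 19)
17^9 ≡ 1 (mod 19) ✓
The order of 17 is 9, so the subgroup it generates has 9 elements.
The index is φ(19) / ord(17) = 18 / 9 = 2.

2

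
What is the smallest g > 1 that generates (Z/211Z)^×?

2

φ(211) = 211 − 1 = 210 = 2 · 3 · 5 · 7.
g is a primitive root iff g^(210/q) ≢ 1 (mod 211) for each prime q ∈ {2, 3, 5, 7}.
g = 2: 2^105 ≡ 210; 2^70 ≡ 196; 2^42 ≡ 107; 2^30 ≡ 171 — none is 1, so 2 is a primitive root.
Hence the least primitive root of 211 is 2.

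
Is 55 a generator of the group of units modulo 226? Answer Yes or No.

Yes

φ(226) = φ(2)·φ(113) = 1·112 = 112 = 2^4 · 7.
Test 55^(112/q) mod 226 for each prime factor q of 112:
55^56 ≡ 225 (mod 226)  [q = 2: ≢ 1 ✓]
55^16 ≡ 129 (mod 226)  [q = 7: ≢ 1 ✓]
All checks pass, so 55 has order 112 and is a primitive root modulo 226.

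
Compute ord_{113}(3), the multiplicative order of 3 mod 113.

112

By Lagrange's theorem, ord_113(3) divides φ(113) = 113 − 1 = 112 = 2^4 · 7.
Divisors of 112: 1, 2, 4, 7, 8, 14, 16, 28, 56, 112.
Check 3^d mod 113 for each divisor in increasing order:
3^1 ≡ 3
3^2 ≡ 9
3^4 ≡ 81
3^7 ≡ 40
3^8 ≡ 7
3^14 ≡ 18
3^16 ≡ 49
3^28 ≡ 98
3^56 ≡ 112
3^112 ≡ 1
So ord_113(3) = 112.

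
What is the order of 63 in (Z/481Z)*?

12

Since 63 ∈ (Z/481Z)^×, its order divides φ(481) = φ(13·37) = (13−1)·(37−1) = 12·36 = 432 = 2^4 · 3^3.
Divisors of 432: 1, 2, 3, 4, 6, 8, 9, 12, 16, 18, 24, 27, 36, 48, 54, 72, 108, 144, 216, 432.
Evaluate successive powers at the divisors of 432:
63^1 ≡ 63
63^2 ≡ 121
63^3 ≡ 408
63^4 ≡ 211
63^6 ≡ 38
63^8 ≡ 269
63^9 ≡ 112
63^12 ≡ 1
Therefore the multiplicative order of 63 modulo 481 is 12.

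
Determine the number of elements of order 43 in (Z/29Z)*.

φ(29) = 29 − 1 = 28 = 2^2 · 7.
In a cyclic group of order 28, there are φ(d) elements of order d for each divisor d of 28, and zero for non-divisors.
Since 43 ∤ 28, the count is 0.

0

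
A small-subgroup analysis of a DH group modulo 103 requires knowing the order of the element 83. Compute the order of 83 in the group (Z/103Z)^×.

ord(83) | φ(103) = 103 − 1 = 102 = 2 · 3 · 17.
Divisors of 102: 1, 2, 3, 6, 17, 34, 51, 102.
Evaluate successive powers at the divisors of 102:
83^1 ≡ 83 (mod 103)
83^2 ≡ 91 (mod 103)
83^3 ≡ 34 (mod 103)
83^6 ≡ 23 (mod 103)
83^17 ≡ 56 (mod 103)
83^34 ≡ 46 (mod 103)
83^51 ≡ 1 (mod 103) ✓
Hence ord(83) = 51.

51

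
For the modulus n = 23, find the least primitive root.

φ(23) = 23 − 1 = 22 = 2 · 11.
g is a primitive root iff g^(22/q) ≢ 1 (mod 23) for each prime q ∈ {2, 11}.
g = 2: 2^11 ≡ 1 — hits 1, so not a primitive root.
g = 3: 3^11 ≡ 1 — hits 1, so not a primitive root.
g = 4: 4^11 ≡ 1 — hits 1, so not a primitive root.
g = 5: 5^11 ≡ 22; 5^2 ≡ 2 — none is 1, so 5 is a primitive root.
So 5 is the smallest generator of (Z/23Z)^×.

5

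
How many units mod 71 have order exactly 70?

φ(71) = 71 − 1 = 70 = 2 · 5 · 7.
In a cyclic group of order 70, there are φ(d) elements of order d for each divisor d of 70, and zero for non-divisors.
70 = 2 · 5 · 7 divides 70, and φ(70) = 24.

24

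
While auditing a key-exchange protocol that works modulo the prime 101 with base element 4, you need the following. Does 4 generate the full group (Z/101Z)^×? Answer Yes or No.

No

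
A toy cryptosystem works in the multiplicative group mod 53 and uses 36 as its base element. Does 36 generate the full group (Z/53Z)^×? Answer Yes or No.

φ(53) = 53 − 1 = 52 = 2^2 · 13.
It suffices to check that the order of 36 is not a proper divisor of 52: compute 36^(52/q) for q ∈ {2, 13}.
36^26 ≡ 1 (mod 53)  [q = 2: ≡ 1 ✗]
36^4 ≡ 46 (mod 53)  [q = 13: ≢ 1 ✓]
The check at q = 2 fails, so 36 generates a proper subgroup.

No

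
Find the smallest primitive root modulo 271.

6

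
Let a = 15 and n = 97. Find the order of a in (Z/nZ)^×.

96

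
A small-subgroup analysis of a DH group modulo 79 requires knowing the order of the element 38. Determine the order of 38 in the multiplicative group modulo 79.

13

ord(38) | φ(79) = 79 − 1 = 78 = 2 · 3 · 13.
Divisors of 78: 1, 2, 3, 6, 13, 26, 39, 78.
Evaluate successive powers at the divisors of 78:
38^1 ≡ 38 (mod 79)
38^2 ≡ 22 (mod 79)
38^3 ≡ 46 (mod 79)
38^6 ≡ 62 (mod 79)
38^13 ≡ 1 (mod 79) ✓
Hence ord(38) = 13.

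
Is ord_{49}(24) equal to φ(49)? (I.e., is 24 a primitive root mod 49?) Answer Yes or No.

φ(49) = φ(7^2) = 7·(7−1) = 42 = 2 · 3 · 7.
It suffices to check that the order of 24 is not a proper divisor of 42: compute 24^(42/q) for q ∈ {2, 3, 7}.
24^21 ≡ 48 (mod 49)  [q = 2: ≢ 1 ✓]
24^14 ≡ 30 (mod 49)  [q = 3: ≢ 1 ✓]
24^6 ≡ 36 (mod 49)  [q = 7: ≢ 1 ✓]
Every test exponent gives a nontrivial residue, hence 24 generates the full group.

Yes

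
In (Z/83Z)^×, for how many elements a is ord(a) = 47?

φ(83) = 83 − 1 = 82 = 2 · 41.
(Z/83Z)^× is cyclic (|G| = 82); a cyclic group of order m has exactly φ(d) elements of each order d | m, and none otherwise.
47 does not divide 82, so no element of (Z/83Z)^× has order 47.

0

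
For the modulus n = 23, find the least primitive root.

5

φ(23) = 23 − 1 = 22 = 2 · 11.
g is a primitive root iff g^(22/q) ≢ 1 (mod 23) for each prime q ∈ {2, 11}.
g = 2: 2^11 ≡ 1 — hits 1, so not a primitive root.
g = 3: 3^11 ≡ 1 — hits 1, so not a primitive root.
g = 4: 4^11 ≡ 1 — hits 1, so not a primitive root.
g = 5: 5^11 ≡ 22; 5^2 ≡ 2 — none is 1, so 5 is a primitive root.
Hence the least primitive root of 23 is 5.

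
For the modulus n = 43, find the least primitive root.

3

φ(43) = 43 − 1 = 42 = 2 · 3 · 7.
Test candidates g = 2, 3, … against the prime factors q ∈ {2, 3, 7} of φ(43): g is a generator iff g^(42/q) ≢ 1 for every such q.
g = 2: 2^21 ≡ 42; 2^14 ≡ 1 — hits 1, so not a primitive root.
g = 3: 3^21 ≡ 42; 3^14 ≡ 36; 3^6 ≡ 41 — none is 1, so 3 is a primitive root.
So 3 is the smallest generator of (Z/43Z)^×.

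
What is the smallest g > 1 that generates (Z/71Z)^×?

φ(71) = 71 − 1 = 70 = 2 · 5 · 7.
g is a primitive root iff g^(70/q) ≢ 1 (mod 71) for each prime q ∈ {2, 5, 7}.
g = 2: 2^35 ≡ 1 — hits 1, so not a primitive root.
g = 3: 3^35 ≡ 1 — hits 1, so not a primitive root.
g = 4: 4^35 ≡ 1 — hits 1, so not a primitive root.
g = 5: 5^35 ≡ 1 — hits 1, so not a primitive root.
g = 6: 6^35 ≡ 1 — hits 1, so not a primitive root.
g = 7: 7^35 ≡ 70; 7^14 ≡ 54; 7^10 ≡ 45 — none is 1, so 7 is a primitive root.
The smallest primitive root modulo 71 is 7.

7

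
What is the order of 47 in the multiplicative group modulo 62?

Since 47 ∈ (Z/62Z)^×, its order divides φ(62) = φ(2)·φ(31) = 1·30 = 30 = 2 · 3 · 5.
Divisors of 30: 1, 2, 3, 5, 6, 10, 15, 30.
Evaluate successive powers at the divisors of 30:
47^1 ≡ 47
47^2 ≡ 39
47^3 ≡ 35
47^5 ≡ 1
The smallest such exponent is 5, so the order of 47 is 5.

5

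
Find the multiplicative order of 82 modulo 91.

6

Since 82 ∈ (Z/91Z)^×, its order divides φ(91) = φ(7·13) = (7−1)·(13−1) = 6·12 = 72 = 2^3 · 3^2.
Divisors of 72: 1, 2, 3, 4, 6, 8, 9, 12, 18, 24, 36, 72.
Compute 82^d (mod 91) for the divisors d until we hit 1:
82^1 ≡ 82 (mod 91)
82^2 ≡ 81 (mod 91)
82^3 ≡ 90 (mod 91)
82^4 ≡ 9 (mod 91)
82^6 ≡ 1 (mod 91) ✓
Therefore the multiplicative order of 82 modulo 91 is 6.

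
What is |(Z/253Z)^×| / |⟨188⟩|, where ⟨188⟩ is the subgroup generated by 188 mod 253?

The order of 188 must divide φ(253) = φ(11·23) = (11−1)·(23−1) = 10·22 = 220 = 2^2 · 5 · 11.
Divisors of 220: 1, 2, 4, 5, 10, 11, 20, 22, 44, 55, 110, 220.
Test each divisor d:
188^1 ≡ 188 (mod 253)
188^2 ≡ 177 (mod 253)
188^4 ≡ 210 (mod 253)
188^5 ≡ 12 (mod 253)
188^10 ≡ 144 (mod 253)
188^11 ≡ 1 (mod 253) ✓
Thus |⟨188⟩| = ord(188) = 11.
[(Z/253Z)^× : ⟨188⟩] = 220/11 = 20.

20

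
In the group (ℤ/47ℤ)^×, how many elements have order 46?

φ(47) = 47 − 1 = 46 = 2 · 23.
(Z/47Z)^× is cyclic (|G| = 46); a cyclic group of order m has exactly φ(d) elements of each order d | m, and none otherwise.
46 = 2 · 23 divides 46, and φ(46) = 22.

22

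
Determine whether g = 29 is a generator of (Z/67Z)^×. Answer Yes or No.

No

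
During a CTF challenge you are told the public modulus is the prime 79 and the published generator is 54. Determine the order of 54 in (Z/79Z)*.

The order of 54 must divide φ(79) = 79 − 1 = 78 = 2 · 3 · 13.
Divisors of 78: 1, 2, 3, 6, 13, 26, 39, 78.
Evaluate successive powers at the divisors of 78:
54^1 ≡ 54
54^2 ≡ 72
54^3 ≡ 17
54^6 ≡ 52
54^13 ≡ 24
54^26 ≡ 23
54^39 ≡ 78
54^78 ≡ 1
The smallest such exponent is 78, so the order of 54 is 78.

78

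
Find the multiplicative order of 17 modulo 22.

10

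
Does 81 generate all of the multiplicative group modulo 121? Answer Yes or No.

φ(121) = φ(11^2) = 11·(11−1) = 110 = 2 · 5 · 11.
An element g generates (Z/121Z)^× iff g^(110/q) ≢ 1 (mod 121) for each prime q ∈ {2, 5, 11}.
81^55 ≡ 1 (mod 121)  [q = 2: ≡ 1 ✗]
81^22 ≡ 27 (mod 121)  [q = 5: ≢ 1 ✓]
81^10 ≡ 1 (mod 121)  [q = 11: ≡ 1 ✗]
The check at q = 2 fails, so 81 generates a proper subgroup.

No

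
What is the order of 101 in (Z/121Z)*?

110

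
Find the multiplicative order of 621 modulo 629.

24

By Lagrange's theorem, ord_629(621) divides φ(629) = φ(17·37) = (17−1)·(37−1) = 16·36 = 576 = 2^6 · 3^2.
Divisors of 576: 1, 2, 3, 4, 6, 8, 9, 12, 16, 18, 24, 32, 36, 48, 64, 72, 96, 144, 192, 288, 576.
Check 621^d mod 629 for each divisor in increasing order:
621^1 ≡ 621
621^2 ≡ 64
621^3 ≡ 117
621^4 ≡ 322
621^6 ≡ 480
621^8 ≡ 528
621^9 ≡ 179
621^12 ≡ 186
621^16 ≡ 137
621^18 ≡ 591
621^24 ≡ 1
Hence ord(621) = 24.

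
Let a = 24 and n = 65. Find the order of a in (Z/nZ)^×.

12

Since 24 ∈ (Z/65Z)^×, its order divides φ(65) = φ(5·13) = (5−1)·(13−1) = 4·12 = 48 = 2^4 · 3.
Divisors of 48: 1, 2, 3, 4, 6, 8, 12, 16, 24, 48.
Evaluate successive powers at the divisors of 48:
24^1 ≡ 24 (mod 65)
24^2 ≡ 56 (mod 65)
24^3 ≡ 44 (mod 65)
24^4 ≡ 16 (mod 65)
24^6 ≡ 51 (mod 65)
24^8 ≡ 61 (mod 65)
24^12 ≡ 1 (mod 65) ✓
The smallest such exponent is 12, so the order of 24 is 12.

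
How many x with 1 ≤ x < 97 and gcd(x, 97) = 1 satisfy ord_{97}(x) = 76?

0

φ(97) = 97 − 1 = 96 = 2^5 · 3.
(Z/97Z)^× is cyclic (|G| = 96); a cyclic group of order m has exactly φ(d) elements of each order d | m, and none otherwise.
Since 76 ∤ 96, the count is 0.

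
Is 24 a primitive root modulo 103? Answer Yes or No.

No

φ(103) = 103 − 1 = 102 = 2 · 3 · 17.
Test 24^(102/q) mod 103 for each prime factor q of 102:
24^51 ≡ 102 (mod 103)  [q = 2: ≢ 1 ✓]
24^34 ≡ 1 (mod 103)  [q = 3: ≡ 1 ✗]
24^6 ≡ 72 (mod 103)  [q = 17: ≢ 1 ✓]
Since 24^34 ≡ 1, the order of 24 divides 34 < 102, so 24 is not a primitive root.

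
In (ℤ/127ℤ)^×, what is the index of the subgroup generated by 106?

Since 106 ∈ (Z/127Z)^×, its order divides φ(127) = 127 − 1 = 126 = 2 · 3^2 · 7.
Divisors of 126: 1, 2, 3, 6, 7, 9, 14, 18, 21, 42, 63, 126.
Evaluate successive powers at the divisors of 126:
106^1 ≡ 106 (mod 127)
106^2 ≡ 60 (mod 127)
106^3 ≡ 10 (mod 127)
106^6 ≡ 100 (mod 127)
106^7 ≡ 59 (mod 127)
106^9 ≡ 111 (mod 127)
106^14 ≡ 52 (mod 127)
106^18 ≡ 2 (mod 127)
106^21 ≡ 20 (mod 127)
106^42 ≡ 19 (mod 127)
106^63 ≡ 126 (mod 127)
106^126 ≡ 1 (mod 127) ✓
The order of 106 is 126, so the subgroup it generates has 126 elements.
Index = |(Z/127Z)^×| / |⟨106⟩| = 126 / 126 = 1.

1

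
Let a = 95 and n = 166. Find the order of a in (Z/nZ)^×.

41

Since 95 ∈ (Z/166Z)^×, its order divides φ(166) = φ(2)·φ(83) = 1·82 = 82 = 2 · 41.
Divisors of 82: 1, 2, 41, 82.
Compute 95^d (mod 166) for the divisors d until we hit 1:
95^1 ≡ 95
95^2 ≡ 61
95^41 ≡ 1
So ord_166(95) = 41.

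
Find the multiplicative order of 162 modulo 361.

342

By Lagrange's theorem, ord_361(162) divides φ(361) = φ(19^2) = 19·(19−1) = 342 = 2 · 3^2 · 19.
Divisors of 342: 1, 2, 3, 6, 9, 18, 19, 38, 57, 114, 171, 342.
Test each divisor d:
162^1 ≡ 162 (mod 361)
162^2 ≡ 252 (mod 361)
162^3 ≡ 31 (mod 361)
162^6 ≡ 239 (mod 361)
162^9 ≡ 189 (mod 361)
162^18 ≡ 343 (mod 361)
162^19 ≡ 333 (mod 361)
162^38 ≡ 62 (mod 361)
162^57 ≡ 69 (mod 361)
162^114 ≡ 68 (mod 361)
162^171 ≡ 360 (mod 361)
162^342 ≡ 1 (mod 361) ✓
Therefore the multiplicative order of 162 modulo 361 is 342.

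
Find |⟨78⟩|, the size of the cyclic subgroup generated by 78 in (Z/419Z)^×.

418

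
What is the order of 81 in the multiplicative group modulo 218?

ord(81) | φ(218) = φ(2)·φ(109) = 1·108 = 108 = 2^2 · 3^3.
Divisors of 108: 1, 2, 3, 4, 6, 9, 12, 18, 27, 36, 54, 108.
Compute 81^d (mod 218) for the divisors d until we hit 1:
81^1 ≡ 81 (mod 218)
81^2 ≡ 21 (mod 218)
81^3 ≡ 175 (mod 218)
81^4 ≡ 5 (mod 218)
81^6 ≡ 105 (mod 218)
81^9 ≡ 63 (mod 218)
81^12 ≡ 125 (mod 218)
81^18 ≡ 45 (mod 218)
81^27 ≡ 1 (mod 218) ✓
The smallest such exponent is 27, so the order of 81 is 27.

27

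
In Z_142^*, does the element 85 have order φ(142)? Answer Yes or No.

φ(142) = φ(2)·φ(71) = 1·70 = 70 = 2 · 5 · 7.
Test 85^(70/q) mod 142 for each prime factor q of 70:
85^35 ≡ 141 (mod 142)  [q = 2: ≢ 1 ✓]
85^14 ≡ 5 (mod 142)  [q = 5: ≢ 1 ✓]
85^10 ≡ 1 (mod 142)  [q = 7: ≡ 1 ✗]
Since 85^10 ≡ 1, the order of 85 divides 10 < 70, so 85 is not a primitive root.

No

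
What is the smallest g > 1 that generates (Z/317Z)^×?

φ(317) = 317 − 1 = 316 = 2^2 · 79.
g is a primitive root iff g^(316/q) ≢ 1 (mod 317) for each prime q ∈ {2, 79}.
g = 2: 2^158 ≡ 316; 2^4 ≡ 16 — none is 1, so 2 is a primitive root.
The smallest primitive root modulo 317 is 2.

2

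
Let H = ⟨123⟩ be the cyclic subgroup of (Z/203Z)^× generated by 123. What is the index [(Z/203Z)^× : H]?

8

Since 123 ∈ (Z/203Z)^×, its order divides φ(203) = φ(7·29) = (7−1)·(29−1) = 6·28 = 168 = 2^3 · 3 · 7.
Divisors of 168: 1, 2, 3, 4, 6, 7, 8, 12, 14, 21, 24, 28, 42, 56, 84, 168.
Evaluate successive powers at the divisors of 168:
123^1 ≡ 123
123^2 ≡ 107
123^3 ≡ 169
123^4 ≡ 81
123^6 ≡ 141
123^7 ≡ 88
123^8 ≡ 65
123^12 ≡ 190
123^14 ≡ 30
123^21 ≡ 1
The order of 123 is 21, so the subgroup it generates has 21 elements.
[(Z/203Z)^× : ⟨123⟩] = 168/21 = 8.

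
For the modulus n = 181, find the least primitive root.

2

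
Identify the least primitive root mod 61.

2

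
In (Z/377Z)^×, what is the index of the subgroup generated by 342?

Since 342 ∈ (Z/377Z)^×, its order divides φ(377) = φ(13·29) = (13−1)·(29−1) = 12·28 = 336 = 2^4 · 3 · 7.
Divisors of 336: 1, 2, 3, 4, 6, 7, 8, 12, 14, 16, 21, 24, 28, 42, 48, 56, 84, 112, 168, 336.
Check 342^d mod 377 for each divisor in increasing order:
342^1 ≡ 342
342^2 ≡ 94
342^3 ≡ 103
342^4 ≡ 165
342^6 ≡ 53
342^7 ≡ 30
342^8 ≡ 81
342^12 ≡ 170
342^14 ≡ 146
342^16 ≡ 152
342^21 ≡ 233
342^24 ≡ 248
342^28 ≡ 204
342^42 ≡ 1
Thus |⟨342⟩| = ord(342) = 42.
[(Z/377Z)^× : ⟨342⟩] = 336/42 = 8.

8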